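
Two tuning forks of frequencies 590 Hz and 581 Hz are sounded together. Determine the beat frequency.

f_beat = |f₁ − f₂|.
|590 − 581| = 9 Hz.

9 Hz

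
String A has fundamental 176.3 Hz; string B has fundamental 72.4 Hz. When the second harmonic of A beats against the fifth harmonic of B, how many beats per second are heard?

9.4 Hz

Second harmonic of the first: 2·176.3 = 352.6 Hz.
Fifth harmonic of the second: 5·72.4 = 362.0 Hz.
f_beat = |352.6 − 362.0| = 9.4 Hz.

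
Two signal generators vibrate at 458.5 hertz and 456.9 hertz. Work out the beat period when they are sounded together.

f_beat = |458.5 − 456.9| = 1.6 Hz.
Beat period T = 1 / f_beat = 1 / 1.6 s.

0.625 s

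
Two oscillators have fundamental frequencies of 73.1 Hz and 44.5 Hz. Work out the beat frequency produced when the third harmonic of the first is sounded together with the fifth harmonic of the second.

Third harmonic of the first: 3·73.1 = 219.3 Hz.
Fifth harmonic of the second: 5·44.5 = 222.5 Hz.
f_beat = |219.3 − 222.5| = 3.2 Hz.

3.2 Hz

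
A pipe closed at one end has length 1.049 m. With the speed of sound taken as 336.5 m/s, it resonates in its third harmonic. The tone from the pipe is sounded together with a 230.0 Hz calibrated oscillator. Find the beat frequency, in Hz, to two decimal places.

10.59 Hz

Closed pipe (odd harmonics): f_n = n·v/(4L) = 3·336.5/(4·1.049) = 240.5863 Hz.
f_beat = |240.5863 − 230.0| = 10.59 Hz.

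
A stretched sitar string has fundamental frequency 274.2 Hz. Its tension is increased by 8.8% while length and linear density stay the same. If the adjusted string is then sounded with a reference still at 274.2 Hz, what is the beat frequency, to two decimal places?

11.81 Hz

For a string, f ∝ √T, so the new frequency is 274.2·√1.088 = 286.0104 Hz.
f_beat = |286.0104 − 274.2| = 11.81 Hz.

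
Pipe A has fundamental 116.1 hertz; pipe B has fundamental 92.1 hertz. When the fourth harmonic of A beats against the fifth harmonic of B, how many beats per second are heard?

Fourth harmonic of the first: 4·116.1 = 464.4 Hz.
Fifth harmonic of the second: 5·92.1 = 460.5 Hz.
f_beat = |464.4 − 460.5| = 3.9 Hz.

3.9 Hz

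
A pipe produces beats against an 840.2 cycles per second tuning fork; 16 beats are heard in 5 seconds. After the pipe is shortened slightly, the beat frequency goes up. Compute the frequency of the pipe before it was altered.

Beat frequency = 16/5 = 3.2 Hz.
|f − 840.2| = 3.2, so the pipe was at either 837 Hz or 843.4 Hz.
A shorter pipe has a higher fundamental; the adjustment raises the pipe's frequency.
The beat rate rose, so the adjustment moved the pipe further from 840.2 Hz — it was already above the reference.

843.4 Hz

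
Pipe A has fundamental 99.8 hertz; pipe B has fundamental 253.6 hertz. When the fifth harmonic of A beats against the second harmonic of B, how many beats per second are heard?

8.2 Hz

Fifth harmonic of the first: 5·99.8 = 499.0 Hz.
Second harmonic of the second: 2·253.6 = 507.2 Hz.
f_beat = |499.0 − 507.2| = 8.2 Hz.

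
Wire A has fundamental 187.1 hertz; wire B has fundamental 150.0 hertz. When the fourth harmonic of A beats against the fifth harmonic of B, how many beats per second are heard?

1.6 Hz

Fourth harmonic of the first: 4·187.1 = 748.4 Hz.
Fifth harmonic of the second: 5·150.0 = 750.0 Hz.
f_beat = |748.4 − 750.0| = 1.6 Hz.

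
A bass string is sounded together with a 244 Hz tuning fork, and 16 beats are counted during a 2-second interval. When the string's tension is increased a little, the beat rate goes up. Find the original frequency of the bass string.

252 Hz

Beat frequency = 16/2 = 8 Hz.
|f − 244| = 8, so the bass string was at either 236 Hz or 252 Hz.
Higher tension means higher frequency; the adjustment raises the bass string's frequency.
The beat rate rose, so the adjustment moved the bass string further from 244 Hz — it was already above the reference.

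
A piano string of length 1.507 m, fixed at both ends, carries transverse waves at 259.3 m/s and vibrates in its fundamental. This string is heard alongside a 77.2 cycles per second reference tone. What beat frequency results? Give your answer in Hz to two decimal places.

8.83 Hz

For a string fixed at both ends, f_n = n·v/(2L) = 1·259.3/(2·1.507) = 86.0319 Hz.
f_beat = |86.0319 − 77.2| = 8.83 Hz.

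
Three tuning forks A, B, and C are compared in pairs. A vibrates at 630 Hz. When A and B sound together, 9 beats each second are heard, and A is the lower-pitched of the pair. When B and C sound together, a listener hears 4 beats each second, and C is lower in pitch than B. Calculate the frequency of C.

635 Hz

B is above A, so f_B = 630 + 9 = 639 Hz.
C is below B, so f_C = 639 − 4 = 635 Hz.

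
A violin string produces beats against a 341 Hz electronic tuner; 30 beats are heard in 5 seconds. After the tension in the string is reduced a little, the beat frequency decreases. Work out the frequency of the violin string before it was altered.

Beat frequency = 30/5 = 6 Hz.
|f − 341| = 6, so the violin string was at either 335 Hz or 347 Hz.
Lower tension means lower frequency; the adjustment lowers the violin string's frequency.
The beat rate fell, so the adjustment moved the violin string toward 341 Hz — it must have started above the reference.

347 Hz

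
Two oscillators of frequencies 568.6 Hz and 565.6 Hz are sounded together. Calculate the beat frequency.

The beat frequency equals the magnitude of the frequency difference.
|568.6 − 565.6| = 3 Hz.

3 Hz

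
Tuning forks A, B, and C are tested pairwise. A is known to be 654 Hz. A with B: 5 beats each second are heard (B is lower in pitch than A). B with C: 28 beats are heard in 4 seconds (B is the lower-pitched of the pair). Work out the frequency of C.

B is below A, so f_B = 654 − 5 = 649 Hz.
B–C: Beat frequency = 28/4 = 7 Hz.
C is above B, so f_C = 649 + 7 = 656 Hz.

656 Hz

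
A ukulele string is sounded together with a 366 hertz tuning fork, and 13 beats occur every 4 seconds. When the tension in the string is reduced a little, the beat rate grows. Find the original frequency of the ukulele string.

Beat frequency = 13/4 = 3.25 Hz.
|f − 366| = 3.25, so the ukulele string was at either 362.75 Hz or 369.25 Hz.
Lower tension means lower frequency; the adjustment lowers the ukulele string's frequency.
The beat rate rose, so the adjustment moved the ukulele string further from 366 Hz — it was already below the reference.

362.75 Hz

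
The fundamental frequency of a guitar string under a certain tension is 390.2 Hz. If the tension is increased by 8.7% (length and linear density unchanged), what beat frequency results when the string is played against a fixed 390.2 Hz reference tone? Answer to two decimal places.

For a string, f ∝ √T, so the new frequency is 390.2·√1.087 = 406.8198 Hz.
f_beat = |406.8198 − 390.2| = 16.62 Hz.

16.62 Hz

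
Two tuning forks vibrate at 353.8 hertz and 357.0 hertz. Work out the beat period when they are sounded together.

0.313 s

f_beat = |353.8 − 357.0| = 3.2 Hz.
Beat period T = 1 / f_beat = 1 / 3.2 s.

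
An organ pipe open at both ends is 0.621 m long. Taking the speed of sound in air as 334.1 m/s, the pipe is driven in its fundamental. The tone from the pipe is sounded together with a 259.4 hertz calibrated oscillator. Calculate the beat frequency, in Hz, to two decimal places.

9.60 Hz

Open pipe: f_n = n·v/(2L) = 1·334.1/(2·0.621) = 269.0016 Hz.
f_beat = |269.0016 − 259.4| = 9.60 Hz.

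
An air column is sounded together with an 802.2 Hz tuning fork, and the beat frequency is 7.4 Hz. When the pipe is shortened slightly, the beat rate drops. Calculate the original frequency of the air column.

|f − 802.2| = 7.4, so the air column was at either 794.8 Hz or 809.6 Hz.
A shorter pipe has a higher fundamental; the adjustment raises the air column's frequency.
The beat rate fell, so the adjustment moved the air column toward 802.2 Hz — it must have started below the reference.

794.8 Hz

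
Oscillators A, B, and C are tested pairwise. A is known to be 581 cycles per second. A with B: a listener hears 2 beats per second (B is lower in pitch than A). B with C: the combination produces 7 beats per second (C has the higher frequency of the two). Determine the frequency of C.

586 Hz

B is below A, so f_B = 581 − 2 = 579 Hz.
C is above B, so f_C = 579 + 7 = 586 Hz.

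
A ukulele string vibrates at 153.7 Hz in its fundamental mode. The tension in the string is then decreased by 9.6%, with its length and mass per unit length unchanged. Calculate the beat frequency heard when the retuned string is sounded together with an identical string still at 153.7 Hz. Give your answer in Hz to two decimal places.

For a string, f ∝ √T, so the new frequency is 153.7·√0.904 = 146.1363 Hz.
f_beat = |146.1363 − 153.7| = 7.56 Hz.

7.56 Hz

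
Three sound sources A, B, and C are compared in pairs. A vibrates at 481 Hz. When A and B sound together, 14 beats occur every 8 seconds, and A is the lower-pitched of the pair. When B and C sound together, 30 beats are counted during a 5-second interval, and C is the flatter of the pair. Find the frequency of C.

A–B: Beat frequency = 14/8 = 1.75 Hz.
B is above A, so f_B = 481 + 1.75 = 482.75 Hz.
B–C: Beat frequency = 30/5 = 6 Hz.
C is below B, so f_C = 482.75 − 6 = 476.75 Hz.

476.75 Hz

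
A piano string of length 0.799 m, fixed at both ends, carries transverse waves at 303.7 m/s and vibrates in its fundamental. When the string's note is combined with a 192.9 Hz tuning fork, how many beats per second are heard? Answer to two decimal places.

For a string fixed at both ends, f_n = n·v/(2L) = 1·303.7/(2·0.799) = 190.0501 Hz.
f_beat = |190.0501 − 192.9| = 2.85 Hz.

2.85 Hz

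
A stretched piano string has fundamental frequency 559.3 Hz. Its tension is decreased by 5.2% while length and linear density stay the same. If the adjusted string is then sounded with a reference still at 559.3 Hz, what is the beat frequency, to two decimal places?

For a string, f ∝ √T, so the new frequency is 559.3·√0.948 = 544.5641 Hz.
f_beat = |544.5641 − 559.3| = 14.74 Hz.

14.74 Hz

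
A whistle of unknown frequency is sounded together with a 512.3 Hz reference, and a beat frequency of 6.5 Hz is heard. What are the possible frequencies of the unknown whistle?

505.8 Hz or 518.8 Hz

|f − 512.3| = 6.5, so f = 512.3 ± 6.5.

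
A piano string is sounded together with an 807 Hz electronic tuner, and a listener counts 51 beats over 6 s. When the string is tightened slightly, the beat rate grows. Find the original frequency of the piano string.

815.5 Hz

Beat frequency = 51/6 = 8.5 Hz.
|f − 807| = 8.5, so the piano string was at either 798.5 Hz or 815.5 Hz.
Increasing tension raises a string's frequency; the adjustment raises the piano string's frequency.
The beat rate rose, so the adjustment moved the piano string further from 807 Hz — it was already above the reference.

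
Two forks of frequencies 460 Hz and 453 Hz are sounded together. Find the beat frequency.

7 Hz

Beats arise from superposition of two nearby frequencies; the beat rate is |f₁ − f₂|.
|460 − 453| = 7 Hz.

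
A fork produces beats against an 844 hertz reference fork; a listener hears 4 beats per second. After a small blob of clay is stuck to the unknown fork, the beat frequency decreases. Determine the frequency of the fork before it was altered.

848 Hz

|f − 844| = 4, so the fork was at either 840 Hz or 848 Hz.
Adding mass to a fork lowers its frequency; the adjustment lowers the fork's frequency.
The beat rate fell, so the adjustment moved the fork toward 844 Hz — it must have started above the reference.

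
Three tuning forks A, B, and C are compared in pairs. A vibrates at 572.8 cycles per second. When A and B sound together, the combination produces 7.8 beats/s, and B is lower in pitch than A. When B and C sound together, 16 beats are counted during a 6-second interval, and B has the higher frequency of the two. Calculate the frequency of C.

562.3333 Hz

B is below A, so f_B = 572.8 − 7.8 = 565 Hz.
B–C: Beat frequency = 16/6 = 2.6667 Hz.
C is below B, so f_C = 565 − 2.6667 = 562.3333 Hz.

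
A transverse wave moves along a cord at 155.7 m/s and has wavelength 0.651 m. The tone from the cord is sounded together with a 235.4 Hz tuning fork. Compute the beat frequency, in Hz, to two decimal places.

Source frequency f = v/λ = 155.7/0.651 = 239.1705 Hz.
f_beat = |239.1705 − 235.4| = 3.77 Hz.

3.77 Hz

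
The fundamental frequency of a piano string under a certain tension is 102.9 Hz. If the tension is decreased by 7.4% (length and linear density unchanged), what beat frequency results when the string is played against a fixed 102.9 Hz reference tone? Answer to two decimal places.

For a string, f ∝ √T, so the new frequency is 102.9·√0.926 = 99.0195 Hz.
f_beat = |99.0195 − 102.9| = 3.88 Hz.

3.88 Hz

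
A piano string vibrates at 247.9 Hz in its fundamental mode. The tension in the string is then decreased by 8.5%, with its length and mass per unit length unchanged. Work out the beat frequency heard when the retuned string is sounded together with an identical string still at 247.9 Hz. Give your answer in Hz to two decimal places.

For a string, f ∝ √T, so the new frequency is 247.9·√0.915 = 237.1303 Hz.
f_beat = |237.1303 − 247.9| = 10.77 Hz.

10.77 Hz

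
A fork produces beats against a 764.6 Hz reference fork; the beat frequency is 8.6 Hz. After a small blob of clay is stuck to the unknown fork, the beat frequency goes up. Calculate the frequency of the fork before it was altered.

|f − 764.6| = 8.6, so the fork was at either 756 Hz or 773.2 Hz.
Adding mass to a fork lowers its frequency; the adjustment lowers the fork's frequency.
The beat rate rose, so the adjustment moved the fork further from 764.6 Hz — it was already below the reference.

756 Hz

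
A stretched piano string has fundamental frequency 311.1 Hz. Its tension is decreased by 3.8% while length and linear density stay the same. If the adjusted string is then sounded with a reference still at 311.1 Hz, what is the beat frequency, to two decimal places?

For a string, f ∝ √T, so the new frequency is 311.1·√0.962 = 305.1319 Hz.
f_beat = |305.1319 − 311.1| = 5.97 Hz.

5.97 Hz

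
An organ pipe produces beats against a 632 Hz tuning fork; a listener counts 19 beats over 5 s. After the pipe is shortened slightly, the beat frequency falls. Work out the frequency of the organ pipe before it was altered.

628.2 Hz

Beat frequency = 19/5 = 3.8 Hz.
|f − 632| = 3.8, so the organ pipe was at either 628.2 Hz or 635.8 Hz.
A shorter pipe has a higher fundamental; the adjustment raises the organ pipe's frequency.
The beat rate fell, so the adjustment moved the organ pipe toward 632 Hz — it must have started below the reference.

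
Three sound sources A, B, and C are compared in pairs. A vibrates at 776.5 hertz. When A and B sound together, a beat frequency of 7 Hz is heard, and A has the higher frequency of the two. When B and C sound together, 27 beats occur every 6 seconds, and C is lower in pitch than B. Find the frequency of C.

B is below A, so f_B = 776.5 − 7 = 769.5 Hz.
B–C: Beat frequency = 27/6 = 4.5 Hz.
C is below B, so f_C = 769.5 − 4.5 = 765 Hz.

765 Hz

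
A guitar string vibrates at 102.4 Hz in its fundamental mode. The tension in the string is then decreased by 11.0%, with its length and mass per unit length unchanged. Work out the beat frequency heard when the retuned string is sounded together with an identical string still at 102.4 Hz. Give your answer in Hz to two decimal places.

5.80 Hz

For a string, f ∝ √T, so the new frequency is 102.4·√0.890 = 96.6040 Hz.
f_beat = |96.6040 − 102.4| = 5.80 Hz.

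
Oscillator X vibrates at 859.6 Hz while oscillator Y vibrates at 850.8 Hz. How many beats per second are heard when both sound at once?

8.8 Hz

The beat frequency equals the magnitude of the frequency difference.
|859.6 − 850.8| = 8.8 Hz.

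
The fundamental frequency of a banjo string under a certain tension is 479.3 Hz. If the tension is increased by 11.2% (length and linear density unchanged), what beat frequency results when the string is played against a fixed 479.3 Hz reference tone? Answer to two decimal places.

26.13 Hz

For a string, f ∝ √T, so the new frequency is 479.3·√1.112 = 505.4286 Hz.
f_beat = |505.4286 − 479.3| = 26.13 Hz.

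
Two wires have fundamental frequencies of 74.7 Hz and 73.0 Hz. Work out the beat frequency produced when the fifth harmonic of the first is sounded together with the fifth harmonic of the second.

8.5 Hz

Fifth harmonic of the first: 5·74.7 = 373.5 Hz.
Fifth harmonic of the second: 5·73.0 = 365.0 Hz.
f_beat = |373.5 − 365.0| = 8.5 Hz.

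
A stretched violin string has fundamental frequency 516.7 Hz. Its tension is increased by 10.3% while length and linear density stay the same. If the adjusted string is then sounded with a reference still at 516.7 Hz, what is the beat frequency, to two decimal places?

For a string, f ∝ √T, so the new frequency is 516.7·√1.103 = 542.6580 Hz.
f_beat = |542.6580 − 516.7| = 25.96 Hz.

25.96 Hz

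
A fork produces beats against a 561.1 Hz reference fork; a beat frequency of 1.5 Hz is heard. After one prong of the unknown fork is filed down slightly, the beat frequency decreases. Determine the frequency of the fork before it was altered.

|f − 561.1| = 1.5, so the fork was at either 559.6 Hz or 562.6 Hz.
Filing a prong removes mass and raises the fork's frequency; the adjustment raises the fork's frequency.
The beat rate fell, so the adjustment moved the fork toward 561.1 Hz — it must have started below the reference.

559.6 Hz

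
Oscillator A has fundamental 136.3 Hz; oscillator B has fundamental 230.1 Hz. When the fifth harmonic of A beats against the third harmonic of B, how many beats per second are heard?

8.8 Hz

Fifth harmonic of the first: 5·136.3 = 681.5 Hz.
Third harmonic of the second: 3·230.1 = 690.3 Hz.
f_beat = |681.5 − 690.3| = 8.8 Hz.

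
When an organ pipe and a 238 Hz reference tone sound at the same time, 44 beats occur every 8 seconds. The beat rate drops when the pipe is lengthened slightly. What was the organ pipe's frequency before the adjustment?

243.5 Hz

Beat frequency = 44/8 = 5.5 Hz.
|f − 238| = 5.5, so the organ pipe was at either 232.5 Hz or 243.5 Hz.
A longer pipe has a lower fundamental; the adjustment lowers the organ pipe's frequency.
The beat rate fell, so the adjustment moved the organ pipe toward 238 Hz — it must have started above the reference.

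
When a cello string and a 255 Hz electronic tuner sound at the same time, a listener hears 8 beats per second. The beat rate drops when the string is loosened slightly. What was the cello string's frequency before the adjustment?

|f − 255| = 8, so the cello string was at either 247 Hz or 263 Hz.
Reducing tension lowers a string's frequency; the adjustment lowers the cello string's frequency.
The beat rate fell, so the adjustment moved the cello string toward 255 Hz — it must have started above the reference.

263 Hz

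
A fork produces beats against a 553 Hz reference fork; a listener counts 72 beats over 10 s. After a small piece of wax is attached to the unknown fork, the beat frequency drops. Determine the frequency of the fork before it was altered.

560.2 Hz

Beat frequency = 72/10 = 7.2 Hz.
|f − 553| = 7.2, so the fork was at either 545.8 Hz or 560.2 Hz.
Loading a fork with wax lowers its frequency; the adjustment lowers the fork's frequency.
The beat rate fell, so the adjustment moved the fork toward 553 Hz — it must have started above the reference.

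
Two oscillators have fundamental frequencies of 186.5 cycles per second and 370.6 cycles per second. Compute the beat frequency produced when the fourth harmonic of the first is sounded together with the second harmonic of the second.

4.8 Hz

Fourth harmonic of the first: 4·186.5 = 746.0 Hz.
Second harmonic of the second: 2·370.6 = 741.2 Hz.
f_beat = |746.0 − 741.2| = 4.8 Hz.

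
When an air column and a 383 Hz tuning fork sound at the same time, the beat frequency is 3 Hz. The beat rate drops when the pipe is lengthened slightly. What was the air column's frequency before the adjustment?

386 Hz

|f − 383| = 3, so the air column was at either 380 Hz or 386 Hz.
A longer pipe has a lower fundamental; the adjustment lowers the air column's frequency.
The beat rate fell, so the adjustment moved the air column toward 383 Hz — it must have started above the reference.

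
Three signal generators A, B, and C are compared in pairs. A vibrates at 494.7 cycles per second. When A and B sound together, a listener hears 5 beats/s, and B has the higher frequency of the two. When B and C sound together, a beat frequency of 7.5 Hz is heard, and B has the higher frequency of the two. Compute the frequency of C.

B is above A, so f_B = 494.7 + 5 = 499.7 Hz.
C is below B, so f_C = 499.7 − 7.5 = 492.2 Hz.

492.2 Hz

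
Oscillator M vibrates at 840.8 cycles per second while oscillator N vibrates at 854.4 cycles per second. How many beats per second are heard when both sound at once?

13.6 Hz

f_beat = |f₁ − f₂|.
|840.8 − 854.4| = 13.6 Hz.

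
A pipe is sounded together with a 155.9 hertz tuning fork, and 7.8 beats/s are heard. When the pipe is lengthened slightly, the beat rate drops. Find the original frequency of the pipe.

|f − 155.9| = 7.8, so the pipe was at either 148.1 Hz or 163.7 Hz.
A longer pipe has a lower fundamental; the adjustment lowers the pipe's frequency.
The beat rate fell, so the adjustment moved the pipe toward 155.9 Hz — it must have started above the reference.

163.7 Hz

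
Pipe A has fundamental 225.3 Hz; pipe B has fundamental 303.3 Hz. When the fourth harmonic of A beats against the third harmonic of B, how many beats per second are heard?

Fourth harmonic of the first: 4·225.3 = 901.2 Hz.
Third harmonic of the second: 3·303.3 = 909.9 Hz.
f_beat = |901.2 − 909.9| = 8.7 Hz.

8.7 Hz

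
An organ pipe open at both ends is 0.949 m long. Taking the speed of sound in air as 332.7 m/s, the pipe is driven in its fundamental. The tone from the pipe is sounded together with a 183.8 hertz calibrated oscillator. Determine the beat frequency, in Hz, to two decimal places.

8.51 Hz

Open pipe: f_n = n·v/(2L) = 1·332.7/(2·0.949) = 175.2898 Hz.
f_beat = |175.2898 − 183.8| = 8.51 Hz.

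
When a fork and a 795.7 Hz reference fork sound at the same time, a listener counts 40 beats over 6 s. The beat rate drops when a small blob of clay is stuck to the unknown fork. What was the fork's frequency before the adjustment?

802.3667 Hz

Beat frequency = 40/6 = 6.6667 Hz.
|f − 795.7| = 6.6667, so the fork was at either 789.0333 Hz or 802.3667 Hz.
Adding mass to a fork lowers its frequency; the adjustment lowers the fork's frequency.
The beat rate fell, so the adjustment moved the fork toward 795.7 Hz — it must have started above the reference.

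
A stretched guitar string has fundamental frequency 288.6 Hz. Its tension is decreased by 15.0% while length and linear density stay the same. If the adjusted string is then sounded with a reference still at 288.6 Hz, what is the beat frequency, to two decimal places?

22.52 Hz

For a string, f ∝ √T, so the new frequency is 288.6·√0.850 = 266.0761 Hz.
f_beat = |266.0761 − 288.6| = 22.52 Hz.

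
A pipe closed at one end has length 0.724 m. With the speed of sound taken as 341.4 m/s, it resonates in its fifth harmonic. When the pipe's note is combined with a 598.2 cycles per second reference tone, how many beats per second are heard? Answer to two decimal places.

Closed pipe (odd harmonics): f_n = n·v/(4L) = 5·341.4/(4·0.724) = 589.4337 Hz.
f_beat = |589.4337 − 598.2| = 8.77 Hz.

8.77 Hz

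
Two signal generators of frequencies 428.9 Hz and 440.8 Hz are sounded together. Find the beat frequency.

11.9 Hz

f_beat = |f₁ − f₂|.
|428.9 − 440.8| = 11.9 Hz.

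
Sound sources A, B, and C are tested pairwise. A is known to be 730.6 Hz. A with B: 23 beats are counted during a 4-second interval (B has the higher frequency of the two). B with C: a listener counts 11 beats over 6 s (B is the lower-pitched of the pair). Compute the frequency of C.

738.1833 Hz

A–B: Beat frequency = 23/4 = 5.75 Hz.
B is above A, so f_B = 730.6 + 5.75 = 736.35 Hz.
B–C: Beat frequency = 11/6 = 1.8333 Hz.
C is above B, so f_C = 736.35 + 1.8333 = 738.1833 Hz.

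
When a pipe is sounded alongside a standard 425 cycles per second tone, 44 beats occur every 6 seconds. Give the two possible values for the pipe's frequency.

417.6667 Hz or 432.3333 Hz

Beat frequency = 44/6 = 7.3333 Hz.
|f − 425| = 7.3333, so f = 425 ± 7.3333.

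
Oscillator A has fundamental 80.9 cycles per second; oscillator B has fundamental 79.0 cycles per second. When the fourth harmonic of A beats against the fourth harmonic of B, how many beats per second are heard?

Fourth harmonic of the first: 4·80.9 = 323.6 Hz.
Fourth harmonic of the second: 4·79.0 = 316.0 Hz.
f_beat = |323.6 − 316.0| = 7.6 Hz.

7.6 Hz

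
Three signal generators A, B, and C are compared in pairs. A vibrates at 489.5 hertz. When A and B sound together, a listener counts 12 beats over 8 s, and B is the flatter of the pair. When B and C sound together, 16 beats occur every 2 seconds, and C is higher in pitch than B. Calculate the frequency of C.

A–B: Beat frequency = 12/8 = 1.5 Hz.
B is below A, so f_B = 489.5 − 1.5 = 488 Hz.
B–C: Beat frequency = 16/2 = 8 Hz.
C is above B, so f_C = 488 + 8 = 496 Hz.

496 Hz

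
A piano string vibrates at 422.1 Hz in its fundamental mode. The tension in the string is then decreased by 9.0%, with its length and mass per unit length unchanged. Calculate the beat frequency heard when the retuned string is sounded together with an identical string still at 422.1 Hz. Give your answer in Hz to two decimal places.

19.44 Hz

For a string, f ∝ √T, so the new frequency is 422.1·√0.910 = 402.6577 Hz.
f_beat = |402.6577 − 422.1| = 19.44 Hz.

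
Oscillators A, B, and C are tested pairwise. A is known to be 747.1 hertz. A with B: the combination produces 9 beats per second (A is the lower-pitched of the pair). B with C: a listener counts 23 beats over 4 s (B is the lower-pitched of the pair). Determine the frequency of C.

761.85 Hz

B is above A, so f_B = 747.1 + 9 = 756.1 Hz.
B–C: Beat frequency = 23/4 = 5.75 Hz.
C is above B, so f_C = 756.1 + 5.75 = 761.85 Hz.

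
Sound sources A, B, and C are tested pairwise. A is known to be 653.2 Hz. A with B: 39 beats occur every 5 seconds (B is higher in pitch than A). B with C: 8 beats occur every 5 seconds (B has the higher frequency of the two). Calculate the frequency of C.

A–B: Beat frequency = 39/5 = 7.8 Hz.
B is above A, so f_B = 653.2 + 7.8 = 661 Hz.
B–C: Beat frequency = 8/5 = 1.6 Hz.
C is below B, so f_C = 661 − 1.6 = 659.4 Hz.

659.4 Hz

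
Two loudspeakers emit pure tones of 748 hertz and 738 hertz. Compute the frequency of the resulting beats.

Beats arise from superposition of two nearby frequencies; the beat rate is |f₁ − f₂|.
|748 − 738| = 10 Hz.

10 Hz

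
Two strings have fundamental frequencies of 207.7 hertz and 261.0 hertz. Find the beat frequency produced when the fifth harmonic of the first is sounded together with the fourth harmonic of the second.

5.5 Hz

Fifth harmonic of the first: 5·207.7 = 1038.5 Hz.
Fourth harmonic of the second: 4·261.0 = 1044.0 Hz.
f_beat = |1038.5 − 1044.0| = 5.5 Hz.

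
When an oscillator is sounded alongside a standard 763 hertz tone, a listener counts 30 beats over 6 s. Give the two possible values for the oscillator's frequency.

Beat frequency = 30/6 = 5 Hz.
|f − 763| = 5, so f = 763 ± 5.

758 Hz or 768 Hz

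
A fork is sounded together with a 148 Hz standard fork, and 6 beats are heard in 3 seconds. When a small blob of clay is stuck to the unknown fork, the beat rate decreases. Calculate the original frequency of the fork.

Beat frequency = 6/3 = 2 Hz.
|f − 148| = 2, so the fork was at either 146 Hz or 150 Hz.
Adding mass to a fork lowers its frequency; the adjustment lowers the fork's frequency.
The beat rate fell, so the adjustment moved the fork toward 148 Hz — it must have started above the reference.

150 Hz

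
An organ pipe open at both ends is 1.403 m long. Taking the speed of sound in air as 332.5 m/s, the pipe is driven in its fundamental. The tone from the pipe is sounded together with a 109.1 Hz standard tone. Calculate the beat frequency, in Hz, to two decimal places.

Open pipe: f_n = n·v/(2L) = 1·332.5/(2·1.403) = 118.4961 Hz.
f_beat = |118.4961 − 109.1| = 9.40 Hz.

9.40 Hz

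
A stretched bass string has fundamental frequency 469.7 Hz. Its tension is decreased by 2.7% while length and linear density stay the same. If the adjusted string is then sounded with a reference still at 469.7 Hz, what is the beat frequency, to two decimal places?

For a string, f ∝ √T, so the new frequency is 469.7·√0.973 = 463.3157 Hz.
f_beat = |463.3157 − 469.7| = 6.38 Hz.

6.38 Hz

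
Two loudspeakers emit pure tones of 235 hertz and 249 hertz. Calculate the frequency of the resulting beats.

Beats arise from superposition of two nearby frequencies; the beat rate is |f₁ − f₂|.
|235 − 249| = 14 Hz.

14 Hz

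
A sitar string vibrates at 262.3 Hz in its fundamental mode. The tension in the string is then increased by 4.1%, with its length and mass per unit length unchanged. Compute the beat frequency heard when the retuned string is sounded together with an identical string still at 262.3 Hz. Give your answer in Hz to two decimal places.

5.32 Hz

For a string, f ∝ √T, so the new frequency is 262.3·√1.041 = 267.6231 Hz.
f_beat = |267.6231 − 262.3| = 5.32 Hz.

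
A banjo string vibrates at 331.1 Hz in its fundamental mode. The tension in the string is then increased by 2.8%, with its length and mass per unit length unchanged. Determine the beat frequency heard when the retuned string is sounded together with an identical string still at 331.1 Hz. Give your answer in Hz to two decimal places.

4.60 Hz

For a string, f ∝ √T, so the new frequency is 331.1·√1.028 = 335.7034 Hz.
f_beat = |335.7034 − 331.1| = 4.60 Hz.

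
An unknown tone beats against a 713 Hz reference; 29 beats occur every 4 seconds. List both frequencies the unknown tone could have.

Beat frequency = 29/4 = 7.25 Hz.
|f − 713| = 7.25, so f = 713 ± 7.25.

705.75 Hz or 720.25 Hz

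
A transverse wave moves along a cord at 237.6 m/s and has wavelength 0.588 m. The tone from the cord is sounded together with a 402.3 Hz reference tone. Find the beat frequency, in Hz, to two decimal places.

Source frequency f = v/λ = 237.6/0.588 = 404.0816 Hz.
f_beat = |404.0816 − 402.3| = 1.78 Hz.

1.78 Hz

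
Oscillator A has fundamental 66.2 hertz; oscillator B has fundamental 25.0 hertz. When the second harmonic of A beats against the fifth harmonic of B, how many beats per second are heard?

Second harmonic of the first: 2·66.2 = 132.4 Hz.
Fifth harmonic of the second: 5·25.0 = 125.0 Hz.
f_beat = |132.4 − 125.0| = 7.4 Hz.

7.4 Hz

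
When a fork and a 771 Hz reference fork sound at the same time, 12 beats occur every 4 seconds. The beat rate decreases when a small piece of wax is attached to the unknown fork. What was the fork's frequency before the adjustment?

774 Hz

Beat frequency = 12/4 = 3 Hz.
|f − 771| = 3, so the fork was at either 768 Hz or 774 Hz.
Loading a fork with wax lowers its frequency; the adjustment lowers the fork's frequency.
The beat rate fell, so the adjustment moved the fork toward 771 Hz — it must have started above the reference.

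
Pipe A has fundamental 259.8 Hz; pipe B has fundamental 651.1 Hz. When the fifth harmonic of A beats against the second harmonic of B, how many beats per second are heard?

3.2 Hz

Fifth harmonic of the first: 5·259.8 = 1299.0 Hz.
Second harmonic of the second: 2·651.1 = 1302.2 Hz.
f_beat = |1299.0 − 1302.2| = 3.2 Hz.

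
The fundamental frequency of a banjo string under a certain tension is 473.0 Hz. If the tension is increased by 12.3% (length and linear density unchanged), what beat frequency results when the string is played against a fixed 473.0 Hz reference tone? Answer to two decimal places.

28.25 Hz

For a string, f ∝ √T, so the new frequency is 473.0·√1.123 = 501.2461 Hz.
f_beat = |501.2461 − 473.0| = 28.25 Hz.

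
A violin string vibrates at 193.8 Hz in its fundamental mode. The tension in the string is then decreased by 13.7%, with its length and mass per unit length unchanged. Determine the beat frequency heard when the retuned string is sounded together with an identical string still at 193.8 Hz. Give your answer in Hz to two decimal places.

13.76 Hz

For a string, f ∝ √T, so the new frequency is 193.8·√0.863 = 180.0359 Hz.
f_beat = |180.0359 − 193.8| = 13.76 Hz.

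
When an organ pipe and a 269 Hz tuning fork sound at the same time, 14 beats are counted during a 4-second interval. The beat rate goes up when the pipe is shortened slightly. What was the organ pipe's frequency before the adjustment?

272.5 Hz

Beat frequency = 14/4 = 3.5 Hz.
|f − 269| = 3.5, so the organ pipe was at either 265.5 Hz or 272.5 Hz.
A shorter pipe has a higher fundamental; the adjustment raises the organ pipe's frequency.
The beat rate rose, so the adjustment moved the organ pipe further from 269 Hz — it was already above the reference.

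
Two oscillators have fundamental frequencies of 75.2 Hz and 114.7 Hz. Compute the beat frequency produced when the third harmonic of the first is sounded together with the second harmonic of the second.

Third harmonic of the first: 3·75.2 = 225.6 Hz.
Second harmonic of the second: 2·114.7 = 229.4 Hz.
f_beat = |225.6 − 229.4| = 3.8 Hz.

3.8 Hz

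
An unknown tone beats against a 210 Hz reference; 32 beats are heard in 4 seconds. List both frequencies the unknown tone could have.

202 Hz or 218 Hz

Beat frequency = 32/4 = 8 Hz.
|f − 210| = 8, so f = 210 ± 8.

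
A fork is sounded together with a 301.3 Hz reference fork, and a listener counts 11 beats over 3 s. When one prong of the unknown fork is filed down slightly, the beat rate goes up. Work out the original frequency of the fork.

304.9667 Hz

Beat frequency = 11/3 = 3.6667 Hz.
|f − 301.3| = 3.6667, so the fork was at either 297.6333 Hz or 304.9667 Hz.
Filing a prong removes mass and raises the fork's frequency; the adjustment raises the fork's frequency.
The beat rate rose, so the adjustment moved the fork further from 301.3 Hz — it was already above the reference.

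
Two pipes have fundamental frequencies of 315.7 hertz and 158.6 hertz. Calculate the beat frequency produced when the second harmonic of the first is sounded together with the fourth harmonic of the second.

3.0 Hz

Second harmonic of the first: 2·315.7 = 631.4 Hz.
Fourth harmonic of the second: 4·158.6 = 634.4 Hz.
f_beat = |631.4 − 634.4| = 3.0 Hz.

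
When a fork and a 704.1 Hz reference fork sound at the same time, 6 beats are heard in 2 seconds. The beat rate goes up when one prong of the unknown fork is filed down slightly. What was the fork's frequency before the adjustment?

Beat frequency = 6/2 = 3 Hz.
|f − 704.1| = 3, so the fork was at either 701.1 Hz or 707.1 Hz.
Filing a prong removes mass and raises the fork's frequency; the adjustment raises the fork's frequency.
The beat rate rose, so the adjustment moved the fork further from 704.1 Hz — it was already above the reference.

707.1 Hz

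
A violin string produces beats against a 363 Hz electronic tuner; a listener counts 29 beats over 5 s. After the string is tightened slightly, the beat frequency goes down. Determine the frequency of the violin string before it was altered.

357.2 Hz

Beat frequency = 29/5 = 5.8 Hz.
|f − 363| = 5.8, so the violin string was at either 357.2 Hz or 368.8 Hz.
Increasing tension raises a string's frequency; the adjustment raises the violin string's frequency.
The beat rate fell, so the adjustment moved the violin string toward 363 Hz — it must have started below the reference.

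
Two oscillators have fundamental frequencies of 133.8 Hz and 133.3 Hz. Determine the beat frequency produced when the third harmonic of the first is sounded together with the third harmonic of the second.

Third harmonic of the first: 3·133.8 = 401.4 Hz.
Third harmonic of the second: 3·133.3 = 399.9 Hz.
f_beat = |401.4 − 399.9| = 1.5 Hz.

1.5 Hz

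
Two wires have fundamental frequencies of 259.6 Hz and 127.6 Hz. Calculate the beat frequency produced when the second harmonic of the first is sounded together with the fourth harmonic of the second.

8.8 Hz

Second harmonic of the first: 2·259.6 = 519.2 Hz.
Fourth harmonic of the second: 4·127.6 = 510.4 Hz.
f_beat = |519.2 − 510.4| = 8.8 Hz.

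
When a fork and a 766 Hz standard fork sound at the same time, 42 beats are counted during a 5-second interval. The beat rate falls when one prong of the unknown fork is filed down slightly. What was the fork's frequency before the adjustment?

757.6 Hz

Beat frequency = 42/5 = 8.4 Hz.
|f − 766| = 8.4, so the fork was at either 757.6 Hz or 774.4 Hz.
Filing a prong removes mass and raises the fork's frequency; the adjustment raises the fork's frequency.
The beat rate fell, so the adjustment moved the fork toward 766 Hz — it must have started below the reference.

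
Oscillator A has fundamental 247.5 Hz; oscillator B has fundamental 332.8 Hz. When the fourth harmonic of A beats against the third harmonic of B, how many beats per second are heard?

8.4 Hz

Fourth harmonic of the first: 4·247.5 = 990.0 Hz.
Third harmonic of the second: 3·332.8 = 998.4 Hz.
f_beat = |990.0 − 998.4| = 8.4 Hz.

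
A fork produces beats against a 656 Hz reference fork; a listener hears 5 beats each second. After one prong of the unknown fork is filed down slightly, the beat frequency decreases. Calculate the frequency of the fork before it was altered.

651 Hz

|f − 656| = 5, so the fork was at either 651 Hz or 661 Hz.
Filing a prong removes mass and raises the fork's frequency; the adjustment raises the fork's frequency.
The beat rate fell, so the adjustment moved the fork toward 656 Hz — it must have started below the reference.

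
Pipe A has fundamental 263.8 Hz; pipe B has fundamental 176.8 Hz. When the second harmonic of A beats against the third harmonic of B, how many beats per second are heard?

2.8 Hz

Second harmonic of the first: 2·263.8 = 527.6 Hz.
Third harmonic of the second: 3·176.8 = 530.4 Hz.
f_beat = |527.6 − 530.4| = 2.8 Hz.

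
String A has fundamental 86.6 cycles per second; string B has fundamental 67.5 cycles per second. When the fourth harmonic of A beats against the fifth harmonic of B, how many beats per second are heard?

Fourth harmonic of the first: 4·86.6 = 346.4 Hz.
Fifth harmonic of the second: 5·67.5 = 337.5 Hz.
f_beat = |346.4 − 337.5| = 8.9 Hz.

8.9 Hz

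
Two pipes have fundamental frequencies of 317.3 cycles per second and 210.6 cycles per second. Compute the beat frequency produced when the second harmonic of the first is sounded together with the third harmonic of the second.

2.8 Hz

Second harmonic of the first: 2·317.3 = 634.6 Hz.
Third harmonic of the second: 3·210.6 = 631.8 Hz.
f_beat = |634.6 − 631.8| = 2.8 Hz.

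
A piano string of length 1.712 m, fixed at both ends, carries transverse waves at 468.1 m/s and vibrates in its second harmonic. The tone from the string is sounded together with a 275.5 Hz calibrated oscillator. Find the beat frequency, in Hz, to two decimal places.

For a string fixed at both ends, f_n = n·v/(2L) = 2·468.1/(2·1.712) = 273.4229 Hz.
f_beat = |273.4229 − 275.5| = 2.08 Hz.

2.08 Hz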